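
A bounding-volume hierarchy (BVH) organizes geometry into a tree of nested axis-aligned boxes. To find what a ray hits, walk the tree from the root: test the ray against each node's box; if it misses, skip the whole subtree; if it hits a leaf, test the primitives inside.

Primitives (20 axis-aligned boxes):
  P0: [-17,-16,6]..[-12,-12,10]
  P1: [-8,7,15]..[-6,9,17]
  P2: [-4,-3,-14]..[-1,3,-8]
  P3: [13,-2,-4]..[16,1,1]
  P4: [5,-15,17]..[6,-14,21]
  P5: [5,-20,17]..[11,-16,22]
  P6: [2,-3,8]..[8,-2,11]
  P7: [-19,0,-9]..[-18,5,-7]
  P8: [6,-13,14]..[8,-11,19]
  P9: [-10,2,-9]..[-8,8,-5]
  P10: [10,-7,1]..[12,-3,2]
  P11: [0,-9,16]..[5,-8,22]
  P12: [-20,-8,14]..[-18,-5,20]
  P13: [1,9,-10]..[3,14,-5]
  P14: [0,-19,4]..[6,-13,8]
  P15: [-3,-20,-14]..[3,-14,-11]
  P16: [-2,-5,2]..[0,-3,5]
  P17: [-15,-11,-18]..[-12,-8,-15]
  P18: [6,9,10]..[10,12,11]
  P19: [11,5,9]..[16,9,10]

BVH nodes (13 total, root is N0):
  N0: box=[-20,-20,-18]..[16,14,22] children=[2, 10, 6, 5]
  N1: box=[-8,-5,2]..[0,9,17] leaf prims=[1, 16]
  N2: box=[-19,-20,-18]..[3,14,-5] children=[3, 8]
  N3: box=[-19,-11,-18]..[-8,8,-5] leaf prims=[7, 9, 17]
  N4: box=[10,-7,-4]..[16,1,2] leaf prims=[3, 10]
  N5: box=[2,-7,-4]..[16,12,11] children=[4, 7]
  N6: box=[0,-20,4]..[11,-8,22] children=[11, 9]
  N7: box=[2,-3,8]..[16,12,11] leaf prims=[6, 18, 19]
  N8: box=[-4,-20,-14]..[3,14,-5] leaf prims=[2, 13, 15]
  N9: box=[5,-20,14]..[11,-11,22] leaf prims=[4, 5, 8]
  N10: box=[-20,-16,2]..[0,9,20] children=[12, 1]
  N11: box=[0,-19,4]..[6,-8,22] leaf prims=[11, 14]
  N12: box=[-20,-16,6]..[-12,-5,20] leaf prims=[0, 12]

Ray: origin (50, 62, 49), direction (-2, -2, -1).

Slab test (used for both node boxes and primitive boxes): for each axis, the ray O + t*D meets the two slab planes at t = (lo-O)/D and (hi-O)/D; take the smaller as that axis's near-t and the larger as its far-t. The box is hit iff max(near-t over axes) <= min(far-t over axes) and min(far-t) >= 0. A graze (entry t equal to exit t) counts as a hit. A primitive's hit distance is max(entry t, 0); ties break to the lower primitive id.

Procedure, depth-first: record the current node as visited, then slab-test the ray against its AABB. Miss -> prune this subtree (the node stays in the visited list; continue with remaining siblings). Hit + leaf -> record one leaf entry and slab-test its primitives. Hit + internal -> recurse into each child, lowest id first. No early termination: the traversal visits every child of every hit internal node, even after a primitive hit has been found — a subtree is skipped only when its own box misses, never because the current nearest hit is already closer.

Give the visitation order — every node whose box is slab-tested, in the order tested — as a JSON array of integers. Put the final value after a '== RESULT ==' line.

Trace the traversal:
N0 x:[17,35] y:[24,41] z:[27,67] -> hit [27,35], descend [2, 5, 6, 10]
  N2 x:[47/2,69/2] y:[24,41] z:[54,67] -> miss, prune
  N5 x:[17,24] y:[25,69/2] z:[38,53] -> miss, prune
  N6 x:[39/2,25] y:[35,41] z:[27,45] -> miss, prune
  N10 x:[25,35] y:[53/2,39] z:[29,47] -> hit [29,35], descend [1, 12]
    N1 x:[25,29] y:[53/2,67/2] z:[32,47] -> miss, prune
    N12 x:[31,35] y:[67/2,39] z:[29,43] -> hit [67/2,35] leaf, test {P0(miss), P12@t=34}

Summary -> nodes [0, 2, 5, 6, 10, 1, 12]; box-tests=7; leaf-entries=1; first=P12

== RESULT ==
[0, 2, 5, 6, 10, 1, 12]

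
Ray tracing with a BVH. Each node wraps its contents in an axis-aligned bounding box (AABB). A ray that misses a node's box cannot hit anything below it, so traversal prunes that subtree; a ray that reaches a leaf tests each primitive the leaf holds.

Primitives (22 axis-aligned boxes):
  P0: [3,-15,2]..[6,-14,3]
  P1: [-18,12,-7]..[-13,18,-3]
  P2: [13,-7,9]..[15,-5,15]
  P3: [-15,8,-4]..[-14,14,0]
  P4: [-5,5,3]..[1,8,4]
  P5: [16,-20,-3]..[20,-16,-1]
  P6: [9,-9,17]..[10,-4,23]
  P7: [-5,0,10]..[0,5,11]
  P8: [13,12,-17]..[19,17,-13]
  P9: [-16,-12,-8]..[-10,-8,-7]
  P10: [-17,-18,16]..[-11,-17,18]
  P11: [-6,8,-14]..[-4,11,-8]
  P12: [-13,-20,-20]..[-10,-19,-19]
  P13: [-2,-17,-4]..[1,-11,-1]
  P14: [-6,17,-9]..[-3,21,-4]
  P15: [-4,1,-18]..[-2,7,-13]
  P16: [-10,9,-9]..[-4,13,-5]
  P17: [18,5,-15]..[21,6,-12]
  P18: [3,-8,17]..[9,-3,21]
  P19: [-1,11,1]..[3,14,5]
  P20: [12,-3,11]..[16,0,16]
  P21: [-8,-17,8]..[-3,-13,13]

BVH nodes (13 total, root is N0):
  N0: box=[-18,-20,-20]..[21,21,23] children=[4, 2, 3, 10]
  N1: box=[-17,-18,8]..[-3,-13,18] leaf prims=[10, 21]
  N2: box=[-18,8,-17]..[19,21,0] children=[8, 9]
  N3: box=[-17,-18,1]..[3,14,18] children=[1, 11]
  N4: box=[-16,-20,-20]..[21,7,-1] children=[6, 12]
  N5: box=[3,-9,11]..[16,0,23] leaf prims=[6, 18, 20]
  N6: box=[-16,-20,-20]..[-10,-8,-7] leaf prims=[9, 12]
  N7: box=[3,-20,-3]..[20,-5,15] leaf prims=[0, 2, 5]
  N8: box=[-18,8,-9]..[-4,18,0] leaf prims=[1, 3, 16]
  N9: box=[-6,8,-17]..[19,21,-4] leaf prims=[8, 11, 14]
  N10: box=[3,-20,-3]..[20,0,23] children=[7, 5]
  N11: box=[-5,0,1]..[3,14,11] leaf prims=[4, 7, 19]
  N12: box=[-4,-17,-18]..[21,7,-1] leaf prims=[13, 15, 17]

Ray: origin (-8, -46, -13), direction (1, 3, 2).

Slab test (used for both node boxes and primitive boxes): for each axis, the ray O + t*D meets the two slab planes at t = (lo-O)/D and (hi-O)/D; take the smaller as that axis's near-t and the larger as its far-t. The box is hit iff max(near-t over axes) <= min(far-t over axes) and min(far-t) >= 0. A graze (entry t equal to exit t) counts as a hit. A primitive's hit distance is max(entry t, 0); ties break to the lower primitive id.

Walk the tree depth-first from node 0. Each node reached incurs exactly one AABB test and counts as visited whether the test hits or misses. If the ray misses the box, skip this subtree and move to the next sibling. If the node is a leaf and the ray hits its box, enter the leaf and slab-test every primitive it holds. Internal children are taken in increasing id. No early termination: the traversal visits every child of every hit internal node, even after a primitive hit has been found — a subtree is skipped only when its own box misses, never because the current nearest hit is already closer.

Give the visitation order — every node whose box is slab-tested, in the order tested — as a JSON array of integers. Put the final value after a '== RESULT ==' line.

Trace the traversal:
N0 x:[-10,29] y:[26/3,67/3] z:[-7/2,18] -> hit [26/3,18], descend [2, 3, 4, 10]
  N2 x:[-10,27] y:[18,67/3] z:[-2,13/2] -> miss, prune
  N3 x:[-9,11] y:[28/3,20] z:[7,31/2] -> hit [28/3,11], descend [1, 11]
    N1 x:[-9,5] y:[28/3,11] z:[21/2,31/2] -> miss, prune
    N11 x:[3,11] y:[46/3,20] z:[7,12] -> miss, prune
  N4 x:[-8,29] y:[26/3,53/3] z:[-7/2,6] -> miss, prune
  N10 x:[11,28] y:[26/3,46/3] z:[5,18] -> hit [11,46/3], descend [5, 7]
    N5 x:[11,24] y:[37/3,46/3] z:[12,18] -> hit [37/3,46/3] leaf, test {P6(miss), P18(miss), P20(miss)}
    N7 x:[11,28] y:[26/3,41/3] z:[5,14] -> hit [11,41/3] leaf, test {P0(miss), P2(miss), P5(miss)}

Visited [0, 2, 3, 1, 11, 4, 10, 5, 7]. Tests: 9 box, 2 leaf. Nearest: miss.

== RESULT ==
[0, 2, 3, 1, 11, 4, 10, 5, 7]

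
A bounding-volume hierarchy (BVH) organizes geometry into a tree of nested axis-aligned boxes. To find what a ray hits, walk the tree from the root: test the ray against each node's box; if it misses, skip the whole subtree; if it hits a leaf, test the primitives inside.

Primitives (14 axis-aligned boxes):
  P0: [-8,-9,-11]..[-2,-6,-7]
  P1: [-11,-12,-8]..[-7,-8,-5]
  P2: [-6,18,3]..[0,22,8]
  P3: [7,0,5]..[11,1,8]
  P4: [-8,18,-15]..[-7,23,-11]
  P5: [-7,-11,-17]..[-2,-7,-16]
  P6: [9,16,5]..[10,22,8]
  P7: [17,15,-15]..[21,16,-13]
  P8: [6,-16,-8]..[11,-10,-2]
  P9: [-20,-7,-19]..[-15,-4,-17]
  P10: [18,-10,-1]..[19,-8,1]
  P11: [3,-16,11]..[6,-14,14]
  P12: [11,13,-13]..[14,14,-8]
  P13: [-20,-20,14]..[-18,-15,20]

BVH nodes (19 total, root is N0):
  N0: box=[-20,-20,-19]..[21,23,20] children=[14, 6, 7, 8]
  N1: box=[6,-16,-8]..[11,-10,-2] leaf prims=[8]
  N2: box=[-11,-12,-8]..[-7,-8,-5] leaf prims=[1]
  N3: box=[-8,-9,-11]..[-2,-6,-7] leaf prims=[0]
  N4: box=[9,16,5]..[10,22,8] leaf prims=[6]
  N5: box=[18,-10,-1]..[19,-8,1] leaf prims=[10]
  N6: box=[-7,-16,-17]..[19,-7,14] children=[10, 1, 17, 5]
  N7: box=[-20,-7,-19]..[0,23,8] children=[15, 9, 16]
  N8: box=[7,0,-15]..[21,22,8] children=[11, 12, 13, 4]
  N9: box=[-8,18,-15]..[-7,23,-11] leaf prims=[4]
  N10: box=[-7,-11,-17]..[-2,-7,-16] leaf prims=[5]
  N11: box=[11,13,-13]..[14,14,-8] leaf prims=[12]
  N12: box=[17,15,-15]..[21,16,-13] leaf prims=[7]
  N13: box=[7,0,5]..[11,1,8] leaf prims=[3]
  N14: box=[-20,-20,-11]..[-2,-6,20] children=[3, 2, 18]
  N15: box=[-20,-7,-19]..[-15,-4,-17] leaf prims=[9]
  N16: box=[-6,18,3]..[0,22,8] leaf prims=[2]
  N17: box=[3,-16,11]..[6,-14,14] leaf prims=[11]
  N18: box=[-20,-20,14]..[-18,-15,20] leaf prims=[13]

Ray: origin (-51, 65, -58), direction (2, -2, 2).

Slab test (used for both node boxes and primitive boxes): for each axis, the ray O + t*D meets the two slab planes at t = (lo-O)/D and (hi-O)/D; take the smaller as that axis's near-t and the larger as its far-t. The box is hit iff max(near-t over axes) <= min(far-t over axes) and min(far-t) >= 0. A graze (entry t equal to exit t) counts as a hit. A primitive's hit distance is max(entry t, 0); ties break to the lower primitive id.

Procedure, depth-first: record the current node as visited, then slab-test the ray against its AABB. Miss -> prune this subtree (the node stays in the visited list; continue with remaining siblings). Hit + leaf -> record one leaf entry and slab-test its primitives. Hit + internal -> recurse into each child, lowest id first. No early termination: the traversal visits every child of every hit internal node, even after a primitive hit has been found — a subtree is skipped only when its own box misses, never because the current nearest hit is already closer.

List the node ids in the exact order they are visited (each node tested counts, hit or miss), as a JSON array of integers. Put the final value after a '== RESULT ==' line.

Traverse from the root:
N0 x:[31/2,36] y:[21,85/2] z:[39/2,39] -> hit [21,36], descend [6, 7, 8, 14]
  N6 x:[22,35] y:[36,81/2] z:[41/2,36] -> miss, prune
  N7 x:[31/2,51/2] y:[21,36] z:[39/2,33] -> hit [21,51/2], descend [9, 15, 16]
    N9 x:[43/2,22] y:[21,47/2] z:[43/2,47/2] -> hit [43/2,22] leaf, test {P4@t=43/2}
    N15 x:[31/2,18] y:[69/2,36] z:[39/2,41/2] -> miss, prune
    N16 x:[45/2,51/2] y:[43/2,47/2] z:[61/2,33] -> miss, prune
  N8 x:[29,36] y:[43/2,65/2] z:[43/2,33] -> hit [29,65/2], descend [4, 11, 12, 13]
    N4 x:[30,61/2] y:[43/2,49/2] z:[63/2,33] -> miss, prune
    N11 x:[31,65/2] y:[51/2,26] z:[45/2,25] -> miss, prune
    N12 x:[34,36] y:[49/2,25] z:[43/2,45/2] -> miss, prune
    N13 x:[29,31] y:[32,65/2] z:[63/2,33] -> miss, prune
  N14 x:[31/2,49/2] y:[71/2,85/2] z:[47/2,39] -> miss, prune

12 AABB tests over nodes [0, 6, 7, 9, 15, 16, 8, 4, 11, 12, 13, 14]; 1 leaf entered; closest P4.

== RESULT ==
[0, 6, 7, 9, 15, 16, 8, 4, 11, 12, 13, 14]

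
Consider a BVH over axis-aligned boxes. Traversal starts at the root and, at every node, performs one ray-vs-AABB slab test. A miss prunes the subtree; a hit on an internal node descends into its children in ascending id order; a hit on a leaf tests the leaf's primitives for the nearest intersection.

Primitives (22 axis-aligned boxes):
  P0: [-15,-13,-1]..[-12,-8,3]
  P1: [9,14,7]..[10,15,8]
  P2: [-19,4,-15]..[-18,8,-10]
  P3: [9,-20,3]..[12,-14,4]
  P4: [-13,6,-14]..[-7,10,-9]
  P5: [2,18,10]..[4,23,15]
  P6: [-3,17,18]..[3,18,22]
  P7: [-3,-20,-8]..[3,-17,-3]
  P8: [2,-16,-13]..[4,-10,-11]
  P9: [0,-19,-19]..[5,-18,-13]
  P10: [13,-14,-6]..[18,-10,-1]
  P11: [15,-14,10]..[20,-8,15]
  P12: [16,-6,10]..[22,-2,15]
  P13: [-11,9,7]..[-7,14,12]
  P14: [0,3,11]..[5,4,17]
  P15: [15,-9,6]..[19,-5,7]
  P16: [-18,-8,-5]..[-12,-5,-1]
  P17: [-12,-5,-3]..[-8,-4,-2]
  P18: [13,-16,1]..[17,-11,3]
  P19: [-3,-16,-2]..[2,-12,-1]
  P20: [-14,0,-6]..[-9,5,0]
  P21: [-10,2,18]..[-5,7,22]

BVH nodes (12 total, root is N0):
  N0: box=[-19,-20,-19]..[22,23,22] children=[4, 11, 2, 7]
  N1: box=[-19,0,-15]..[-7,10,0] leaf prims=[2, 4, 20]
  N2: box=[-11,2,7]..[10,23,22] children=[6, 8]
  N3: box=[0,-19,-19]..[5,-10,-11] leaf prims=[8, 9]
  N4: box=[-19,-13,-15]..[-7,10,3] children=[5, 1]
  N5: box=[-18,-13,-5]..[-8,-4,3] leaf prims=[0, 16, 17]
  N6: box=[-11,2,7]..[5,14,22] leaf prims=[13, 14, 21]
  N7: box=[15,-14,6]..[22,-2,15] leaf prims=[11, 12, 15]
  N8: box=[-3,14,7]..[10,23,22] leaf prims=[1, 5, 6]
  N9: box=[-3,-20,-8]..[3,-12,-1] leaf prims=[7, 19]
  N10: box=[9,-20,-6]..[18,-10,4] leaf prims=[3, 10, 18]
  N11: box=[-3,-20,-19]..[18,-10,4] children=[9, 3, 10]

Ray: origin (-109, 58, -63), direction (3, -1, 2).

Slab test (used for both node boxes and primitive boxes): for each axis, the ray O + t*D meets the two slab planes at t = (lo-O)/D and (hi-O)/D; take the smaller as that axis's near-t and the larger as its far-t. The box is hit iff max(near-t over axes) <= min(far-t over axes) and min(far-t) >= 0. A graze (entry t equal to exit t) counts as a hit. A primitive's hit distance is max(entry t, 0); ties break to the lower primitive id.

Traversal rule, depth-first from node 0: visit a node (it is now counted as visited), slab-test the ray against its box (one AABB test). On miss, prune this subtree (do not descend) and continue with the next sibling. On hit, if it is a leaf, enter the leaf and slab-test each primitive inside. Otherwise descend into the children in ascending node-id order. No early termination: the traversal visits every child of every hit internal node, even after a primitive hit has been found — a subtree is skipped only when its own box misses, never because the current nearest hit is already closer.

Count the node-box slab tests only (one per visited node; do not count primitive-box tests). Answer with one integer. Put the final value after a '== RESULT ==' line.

Traverse from the root:
N0 x:[30,131/3] y:[35,78] z:[22,85/2] -> hit [35,85/2], descend [2, 4, 7, 11]
  N2 x:[98/3,119/3] y:[35,56] z:[35,85/2] -> hit [35,119/3], descend [6, 8]
    N6 x:[98/3,38] y:[44,56] z:[35,85/2] -> miss, prune
    N8 x:[106/3,119/3] y:[35,44] z:[35,85/2] -> hit [106/3,119/3] leaf, test {P1(miss), P5@t=37, P6(miss)}
  N4 x:[30,34] y:[48,71] z:[24,33] -> miss, prune
  N7 x:[124/3,131/3] y:[60,72] z:[69/2,39] -> miss, prune
  N11 x:[106/3,127/3] y:[68,78] z:[22,67/2] -> miss, prune

7 AABB tests over nodes [0, 2, 6, 8, 4, 7, 11]; 1 leaf entered; closest P5.

== RESULT ==
7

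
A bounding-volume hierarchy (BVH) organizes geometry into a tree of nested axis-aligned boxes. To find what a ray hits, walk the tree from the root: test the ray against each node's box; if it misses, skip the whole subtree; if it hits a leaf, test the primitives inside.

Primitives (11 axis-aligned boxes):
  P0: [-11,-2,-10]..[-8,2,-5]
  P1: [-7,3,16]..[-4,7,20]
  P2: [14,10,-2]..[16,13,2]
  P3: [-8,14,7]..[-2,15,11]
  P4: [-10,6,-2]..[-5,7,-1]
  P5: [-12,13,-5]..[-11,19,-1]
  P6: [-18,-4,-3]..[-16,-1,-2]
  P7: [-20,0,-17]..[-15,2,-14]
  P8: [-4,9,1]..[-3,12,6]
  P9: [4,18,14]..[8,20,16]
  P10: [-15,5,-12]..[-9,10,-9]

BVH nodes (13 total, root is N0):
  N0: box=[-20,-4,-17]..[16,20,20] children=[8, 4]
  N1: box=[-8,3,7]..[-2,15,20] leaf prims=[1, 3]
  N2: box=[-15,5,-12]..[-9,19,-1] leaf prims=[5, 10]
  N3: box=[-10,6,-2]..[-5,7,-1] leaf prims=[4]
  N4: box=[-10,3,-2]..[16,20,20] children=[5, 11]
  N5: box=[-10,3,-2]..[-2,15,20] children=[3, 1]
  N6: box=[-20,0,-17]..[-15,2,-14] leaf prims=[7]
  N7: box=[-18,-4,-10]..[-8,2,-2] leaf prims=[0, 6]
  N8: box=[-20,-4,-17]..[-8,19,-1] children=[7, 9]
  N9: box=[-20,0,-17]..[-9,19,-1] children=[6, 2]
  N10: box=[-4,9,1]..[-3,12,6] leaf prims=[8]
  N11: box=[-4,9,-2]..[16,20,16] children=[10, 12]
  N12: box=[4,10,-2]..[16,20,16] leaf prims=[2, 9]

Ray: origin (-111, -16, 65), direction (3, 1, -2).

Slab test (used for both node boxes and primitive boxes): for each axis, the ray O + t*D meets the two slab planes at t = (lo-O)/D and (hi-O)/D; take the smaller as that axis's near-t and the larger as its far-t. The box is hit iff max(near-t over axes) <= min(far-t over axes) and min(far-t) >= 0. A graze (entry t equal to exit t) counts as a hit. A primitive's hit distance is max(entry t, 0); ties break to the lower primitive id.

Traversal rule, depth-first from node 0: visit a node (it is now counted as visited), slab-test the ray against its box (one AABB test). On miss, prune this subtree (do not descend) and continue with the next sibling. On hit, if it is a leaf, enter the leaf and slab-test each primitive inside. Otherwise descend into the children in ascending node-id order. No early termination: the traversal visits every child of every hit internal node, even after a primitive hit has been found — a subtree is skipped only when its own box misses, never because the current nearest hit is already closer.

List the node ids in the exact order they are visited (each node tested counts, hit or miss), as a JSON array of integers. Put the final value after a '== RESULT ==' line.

Traverse from the root:
N0 x:[91/3,127/3] y:[12,36] z:[45/2,41] -> hit [91/3,36], descend [4, 8]
  N4 x:[101/3,127/3] y:[19,36] z:[45/2,67/2] -> miss, prune
  N8 x:[91/3,103/3] y:[12,35] z:[33,41] -> hit [33,103/3], descend [7, 9]
    N7 x:[31,103/3] y:[12,18] z:[67/2,75/2] -> miss, prune
    N9 x:[91/3,34] y:[16,35] z:[33,41] -> hit [33,34], descend [2, 6]
      N2 x:[32,34] y:[21,35] z:[33,77/2] -> hit [33,34] leaf, test {P5@t=33, P10(miss)}
      N6 x:[91/3,32] y:[16,18] z:[79/2,41] -> miss, prune

7 AABB tests over nodes [0, 4, 8, 7, 9, 2, 6]; 1 leaf entered; closest P5.

== RESULT ==
[0, 4, 8, 7, 9, 2, 6]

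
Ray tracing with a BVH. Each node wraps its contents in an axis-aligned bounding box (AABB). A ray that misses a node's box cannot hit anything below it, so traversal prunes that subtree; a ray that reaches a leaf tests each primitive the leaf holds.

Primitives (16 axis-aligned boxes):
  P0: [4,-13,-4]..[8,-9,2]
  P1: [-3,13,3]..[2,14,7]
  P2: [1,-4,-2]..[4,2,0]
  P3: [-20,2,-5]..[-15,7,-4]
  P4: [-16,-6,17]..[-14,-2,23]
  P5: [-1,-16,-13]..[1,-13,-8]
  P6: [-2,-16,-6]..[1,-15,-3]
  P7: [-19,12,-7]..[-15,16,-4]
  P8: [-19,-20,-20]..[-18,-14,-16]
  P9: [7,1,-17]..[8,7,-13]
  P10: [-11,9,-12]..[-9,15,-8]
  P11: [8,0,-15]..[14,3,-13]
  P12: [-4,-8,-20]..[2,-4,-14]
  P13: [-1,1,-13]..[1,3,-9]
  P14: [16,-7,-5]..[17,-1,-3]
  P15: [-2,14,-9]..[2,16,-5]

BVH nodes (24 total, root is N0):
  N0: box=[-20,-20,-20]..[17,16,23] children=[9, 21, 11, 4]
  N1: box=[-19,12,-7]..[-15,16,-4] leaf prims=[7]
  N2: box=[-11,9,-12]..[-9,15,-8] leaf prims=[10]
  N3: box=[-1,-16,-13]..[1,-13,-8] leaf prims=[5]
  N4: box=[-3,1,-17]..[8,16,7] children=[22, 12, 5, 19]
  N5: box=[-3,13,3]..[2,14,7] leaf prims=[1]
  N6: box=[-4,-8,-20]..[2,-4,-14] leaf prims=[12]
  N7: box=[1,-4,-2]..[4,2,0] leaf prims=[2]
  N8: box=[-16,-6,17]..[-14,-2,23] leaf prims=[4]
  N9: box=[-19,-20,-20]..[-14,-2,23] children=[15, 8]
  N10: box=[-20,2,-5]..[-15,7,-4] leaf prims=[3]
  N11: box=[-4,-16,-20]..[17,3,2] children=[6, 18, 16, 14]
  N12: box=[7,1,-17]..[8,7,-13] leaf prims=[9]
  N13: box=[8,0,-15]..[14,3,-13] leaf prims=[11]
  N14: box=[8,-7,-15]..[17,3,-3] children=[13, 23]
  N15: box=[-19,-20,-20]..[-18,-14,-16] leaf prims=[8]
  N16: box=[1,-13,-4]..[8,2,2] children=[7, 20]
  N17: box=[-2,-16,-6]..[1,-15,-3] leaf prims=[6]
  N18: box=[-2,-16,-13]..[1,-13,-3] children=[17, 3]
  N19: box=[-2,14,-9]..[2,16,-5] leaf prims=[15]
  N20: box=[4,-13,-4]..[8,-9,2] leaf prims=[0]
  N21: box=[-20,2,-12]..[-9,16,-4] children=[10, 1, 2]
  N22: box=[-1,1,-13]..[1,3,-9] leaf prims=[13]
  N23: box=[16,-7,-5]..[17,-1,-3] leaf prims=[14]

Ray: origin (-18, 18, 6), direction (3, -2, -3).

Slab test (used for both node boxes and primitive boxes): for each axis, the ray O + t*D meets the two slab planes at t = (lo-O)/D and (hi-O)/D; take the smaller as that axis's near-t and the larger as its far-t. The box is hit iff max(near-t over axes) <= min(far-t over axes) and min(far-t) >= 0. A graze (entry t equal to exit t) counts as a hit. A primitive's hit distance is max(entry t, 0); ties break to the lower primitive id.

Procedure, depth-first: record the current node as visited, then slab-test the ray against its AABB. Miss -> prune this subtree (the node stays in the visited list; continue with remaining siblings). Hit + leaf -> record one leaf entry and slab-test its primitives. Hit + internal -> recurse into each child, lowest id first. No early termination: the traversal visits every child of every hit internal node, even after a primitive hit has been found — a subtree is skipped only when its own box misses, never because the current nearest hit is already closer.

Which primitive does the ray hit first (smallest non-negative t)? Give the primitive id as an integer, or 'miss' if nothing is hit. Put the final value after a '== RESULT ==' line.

Walk:
N0 x:[-2/3,35/3] y:[1,19] z:[-17/3,26/3] -> hit [1,26/3], descend [4, 9, 11, 21]
  N4 x:[5,26/3] y:[1,17/2] z:[-1/3,23/3] -> hit [5,23/3], descend [5, 12, 19, 22]
    N5 x:[5,20/3] y:[2,5/2] z:[-1/3,1] -> miss, prune
    N12 x:[25/3,26/3] y:[11/2,17/2] z:[19/3,23/3] -> miss, prune
    N19 x:[16/3,20/3] y:[1,2] z:[11/3,5] -> miss, prune
    N22 x:[17/3,19/3] y:[15/2,17/2] z:[5,19/3] -> miss, prune
  N9 x:[-1/3,4/3] y:[10,19] z:[-17/3,26/3] -> miss, prune
  N11 x:[14/3,35/3] y:[15/2,17] z:[4/3,26/3] -> hit [15/2,26/3], descend [6, 14, 16, 18]
    N6 x:[14/3,20/3] y:[11,13] z:[20/3,26/3] -> miss, prune
    N14 x:[26/3,35/3] y:[15/2,25/2] z:[3,7] -> miss, prune
    N16 x:[19/3,26/3] y:[8,31/2] z:[4/3,10/3] -> miss, prune
    N18 x:[16/3,19/3] y:[31/2,17] z:[3,19/3] -> miss, prune
  N21 x:[-2/3,3] y:[1,8] z:[10/3,6] -> miss, prune

Visited [0, 4, 5, 12, 19, 22, 9, 11, 6, 14, 16, 18, 21]. Tests: 13 box, 0 leaf. Nearest: miss.

== RESULT ==
miss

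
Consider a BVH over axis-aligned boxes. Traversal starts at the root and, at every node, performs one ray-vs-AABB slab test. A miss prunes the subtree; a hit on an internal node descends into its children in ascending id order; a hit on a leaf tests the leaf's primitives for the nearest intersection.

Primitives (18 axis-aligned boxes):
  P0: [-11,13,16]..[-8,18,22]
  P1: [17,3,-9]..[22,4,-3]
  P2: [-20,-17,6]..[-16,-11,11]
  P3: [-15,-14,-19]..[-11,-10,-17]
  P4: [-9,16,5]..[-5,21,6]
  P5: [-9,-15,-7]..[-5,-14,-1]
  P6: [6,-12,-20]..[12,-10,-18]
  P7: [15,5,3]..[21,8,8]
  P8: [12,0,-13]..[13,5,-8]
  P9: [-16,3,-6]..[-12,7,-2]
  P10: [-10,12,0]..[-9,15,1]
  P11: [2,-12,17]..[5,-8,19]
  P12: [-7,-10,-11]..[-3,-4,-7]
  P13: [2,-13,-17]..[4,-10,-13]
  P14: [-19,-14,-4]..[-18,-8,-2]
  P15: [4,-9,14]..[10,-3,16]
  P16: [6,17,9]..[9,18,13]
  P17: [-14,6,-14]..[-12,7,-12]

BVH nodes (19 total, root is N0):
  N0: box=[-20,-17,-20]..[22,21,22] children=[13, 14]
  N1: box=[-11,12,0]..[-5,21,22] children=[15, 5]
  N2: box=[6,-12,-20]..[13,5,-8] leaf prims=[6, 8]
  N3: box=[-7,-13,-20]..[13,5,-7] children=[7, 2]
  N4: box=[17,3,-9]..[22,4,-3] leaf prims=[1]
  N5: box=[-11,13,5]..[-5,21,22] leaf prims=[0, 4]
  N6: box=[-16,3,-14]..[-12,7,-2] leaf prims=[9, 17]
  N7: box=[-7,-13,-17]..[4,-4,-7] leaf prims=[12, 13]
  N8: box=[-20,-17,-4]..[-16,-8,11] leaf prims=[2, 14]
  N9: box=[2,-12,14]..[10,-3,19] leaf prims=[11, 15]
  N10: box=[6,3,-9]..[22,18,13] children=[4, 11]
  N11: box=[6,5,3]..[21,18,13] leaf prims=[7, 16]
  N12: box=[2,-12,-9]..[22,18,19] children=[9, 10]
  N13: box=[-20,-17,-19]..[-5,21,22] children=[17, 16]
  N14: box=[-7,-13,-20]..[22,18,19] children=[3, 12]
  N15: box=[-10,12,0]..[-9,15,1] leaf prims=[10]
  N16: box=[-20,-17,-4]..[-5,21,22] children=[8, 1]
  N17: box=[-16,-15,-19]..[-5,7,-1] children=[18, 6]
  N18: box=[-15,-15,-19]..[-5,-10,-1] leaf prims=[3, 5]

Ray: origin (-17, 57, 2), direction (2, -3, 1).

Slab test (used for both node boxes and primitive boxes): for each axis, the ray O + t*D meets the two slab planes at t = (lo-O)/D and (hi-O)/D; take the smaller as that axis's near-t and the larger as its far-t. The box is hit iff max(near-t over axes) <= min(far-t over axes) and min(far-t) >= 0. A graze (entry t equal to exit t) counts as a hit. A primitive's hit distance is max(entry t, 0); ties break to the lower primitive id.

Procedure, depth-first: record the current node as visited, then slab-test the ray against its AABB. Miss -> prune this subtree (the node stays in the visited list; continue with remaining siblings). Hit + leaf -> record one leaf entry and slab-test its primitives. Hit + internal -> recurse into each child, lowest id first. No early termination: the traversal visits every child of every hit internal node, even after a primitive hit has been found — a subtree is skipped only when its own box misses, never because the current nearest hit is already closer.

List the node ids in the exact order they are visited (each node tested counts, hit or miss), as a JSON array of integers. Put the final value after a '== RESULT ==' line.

Trace the traversal:
N0 x:[-3/2,39/2] y:[12,74/3] z:[-22,20] -> hit [12,39/2], descend [13, 14]
  N13 x:[-3/2,6] y:[12,74/3] z:[-21,20] -> miss, prune
  N14 x:[5,39/2] y:[13,70/3] z:[-22,17] -> hit [13,17], descend [3, 12]
    N3 x:[5,15] y:[52/3,70/3] z:[-22,-9] -> miss, prune
    N12 x:[19/2,39/2] y:[13,23] z:[-11,17] -> hit [13,17], descend [9, 10]
      N9 x:[19/2,27/2] y:[20,23] z:[12,17] -> miss, prune
      N10 x:[23/2,39/2] y:[13,18] z:[-11,11] -> miss, prune

order=[0, 13, 14, 3, 12, 9, 10]  |boxes|=7  |leaves|=0  hit=miss

== RESULT ==
[0, 13, 14, 3, 12, 9, 10]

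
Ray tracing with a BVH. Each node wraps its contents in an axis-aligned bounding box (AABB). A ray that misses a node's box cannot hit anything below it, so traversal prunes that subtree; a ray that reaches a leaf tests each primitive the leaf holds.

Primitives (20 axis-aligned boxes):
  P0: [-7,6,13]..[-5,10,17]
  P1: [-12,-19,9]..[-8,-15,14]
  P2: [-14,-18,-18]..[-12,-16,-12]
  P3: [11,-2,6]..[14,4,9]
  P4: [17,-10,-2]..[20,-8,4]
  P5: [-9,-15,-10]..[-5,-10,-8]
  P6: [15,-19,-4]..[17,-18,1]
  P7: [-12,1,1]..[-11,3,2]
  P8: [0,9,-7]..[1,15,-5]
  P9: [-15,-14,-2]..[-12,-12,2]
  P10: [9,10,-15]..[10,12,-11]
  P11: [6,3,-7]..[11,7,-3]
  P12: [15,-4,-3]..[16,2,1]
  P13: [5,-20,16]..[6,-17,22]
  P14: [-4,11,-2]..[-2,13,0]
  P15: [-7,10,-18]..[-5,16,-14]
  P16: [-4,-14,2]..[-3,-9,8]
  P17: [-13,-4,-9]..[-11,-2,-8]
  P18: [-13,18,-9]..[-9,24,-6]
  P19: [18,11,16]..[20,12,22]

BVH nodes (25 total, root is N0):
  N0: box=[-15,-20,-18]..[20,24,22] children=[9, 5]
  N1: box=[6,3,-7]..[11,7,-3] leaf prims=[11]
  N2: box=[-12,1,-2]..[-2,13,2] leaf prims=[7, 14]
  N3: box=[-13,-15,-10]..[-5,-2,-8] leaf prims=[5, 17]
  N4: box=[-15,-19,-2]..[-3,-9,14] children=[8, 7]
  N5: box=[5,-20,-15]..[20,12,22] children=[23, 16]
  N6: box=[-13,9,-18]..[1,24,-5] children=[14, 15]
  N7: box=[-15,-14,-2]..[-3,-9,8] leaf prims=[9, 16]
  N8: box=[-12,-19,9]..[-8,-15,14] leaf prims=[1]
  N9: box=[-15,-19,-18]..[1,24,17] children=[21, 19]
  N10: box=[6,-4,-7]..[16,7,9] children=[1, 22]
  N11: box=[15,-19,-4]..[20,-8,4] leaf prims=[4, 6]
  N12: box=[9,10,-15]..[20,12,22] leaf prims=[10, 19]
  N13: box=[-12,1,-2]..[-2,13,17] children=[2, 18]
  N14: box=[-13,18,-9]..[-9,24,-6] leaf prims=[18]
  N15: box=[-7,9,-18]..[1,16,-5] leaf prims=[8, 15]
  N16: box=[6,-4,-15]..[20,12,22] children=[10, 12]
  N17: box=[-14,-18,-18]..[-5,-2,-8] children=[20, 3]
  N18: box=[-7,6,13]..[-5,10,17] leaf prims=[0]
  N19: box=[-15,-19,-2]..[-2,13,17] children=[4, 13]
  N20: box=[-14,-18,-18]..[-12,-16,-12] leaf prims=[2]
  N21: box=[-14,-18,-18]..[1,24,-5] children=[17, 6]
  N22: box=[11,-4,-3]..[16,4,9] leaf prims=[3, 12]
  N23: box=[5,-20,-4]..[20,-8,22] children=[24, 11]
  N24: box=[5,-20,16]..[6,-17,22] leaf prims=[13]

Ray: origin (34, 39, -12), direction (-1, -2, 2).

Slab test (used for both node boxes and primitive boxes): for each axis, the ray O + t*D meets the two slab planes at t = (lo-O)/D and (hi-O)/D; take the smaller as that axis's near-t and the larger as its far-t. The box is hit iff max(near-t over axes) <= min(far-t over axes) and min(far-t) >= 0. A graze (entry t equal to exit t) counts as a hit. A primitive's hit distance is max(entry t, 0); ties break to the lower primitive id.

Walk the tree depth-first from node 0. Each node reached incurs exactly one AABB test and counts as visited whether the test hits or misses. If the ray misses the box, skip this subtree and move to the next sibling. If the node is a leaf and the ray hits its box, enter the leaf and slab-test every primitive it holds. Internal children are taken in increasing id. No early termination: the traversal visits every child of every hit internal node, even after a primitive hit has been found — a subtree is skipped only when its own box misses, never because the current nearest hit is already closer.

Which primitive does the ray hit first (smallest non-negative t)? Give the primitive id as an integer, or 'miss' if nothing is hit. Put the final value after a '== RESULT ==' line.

Walk:
N0 x:[14,49] y:[15/2,59/2] z:[-3,17] -> hit [14,17], descend [5, 9]
  N5 x:[14,29] y:[27/2,59/2] z:[-3/2,17] -> hit [14,17], descend [16, 23]
    N16 x:[14,28] y:[27/2,43/2] z:[-3/2,17] -> hit [14,17], descend [10, 12]
      N10 x:[18,28] y:[16,43/2] z:[5/2,21/2] -> miss, prune
      N12 x:[14,25] y:[27/2,29/2] z:[-3/2,17] -> hit [14,29/2] leaf, test {P10(miss), P19@t=14}
    N23 x:[14,29] y:[47/2,59/2] z:[4,17] -> miss, prune
  N9 x:[33,49] y:[15/2,29] z:[-3,29/2] -> miss, prune

Summary -> nodes [0, 5, 16, 10, 12, 23, 9]; box-tests=7; leaf-entries=1; first=P19

== RESULT ==
19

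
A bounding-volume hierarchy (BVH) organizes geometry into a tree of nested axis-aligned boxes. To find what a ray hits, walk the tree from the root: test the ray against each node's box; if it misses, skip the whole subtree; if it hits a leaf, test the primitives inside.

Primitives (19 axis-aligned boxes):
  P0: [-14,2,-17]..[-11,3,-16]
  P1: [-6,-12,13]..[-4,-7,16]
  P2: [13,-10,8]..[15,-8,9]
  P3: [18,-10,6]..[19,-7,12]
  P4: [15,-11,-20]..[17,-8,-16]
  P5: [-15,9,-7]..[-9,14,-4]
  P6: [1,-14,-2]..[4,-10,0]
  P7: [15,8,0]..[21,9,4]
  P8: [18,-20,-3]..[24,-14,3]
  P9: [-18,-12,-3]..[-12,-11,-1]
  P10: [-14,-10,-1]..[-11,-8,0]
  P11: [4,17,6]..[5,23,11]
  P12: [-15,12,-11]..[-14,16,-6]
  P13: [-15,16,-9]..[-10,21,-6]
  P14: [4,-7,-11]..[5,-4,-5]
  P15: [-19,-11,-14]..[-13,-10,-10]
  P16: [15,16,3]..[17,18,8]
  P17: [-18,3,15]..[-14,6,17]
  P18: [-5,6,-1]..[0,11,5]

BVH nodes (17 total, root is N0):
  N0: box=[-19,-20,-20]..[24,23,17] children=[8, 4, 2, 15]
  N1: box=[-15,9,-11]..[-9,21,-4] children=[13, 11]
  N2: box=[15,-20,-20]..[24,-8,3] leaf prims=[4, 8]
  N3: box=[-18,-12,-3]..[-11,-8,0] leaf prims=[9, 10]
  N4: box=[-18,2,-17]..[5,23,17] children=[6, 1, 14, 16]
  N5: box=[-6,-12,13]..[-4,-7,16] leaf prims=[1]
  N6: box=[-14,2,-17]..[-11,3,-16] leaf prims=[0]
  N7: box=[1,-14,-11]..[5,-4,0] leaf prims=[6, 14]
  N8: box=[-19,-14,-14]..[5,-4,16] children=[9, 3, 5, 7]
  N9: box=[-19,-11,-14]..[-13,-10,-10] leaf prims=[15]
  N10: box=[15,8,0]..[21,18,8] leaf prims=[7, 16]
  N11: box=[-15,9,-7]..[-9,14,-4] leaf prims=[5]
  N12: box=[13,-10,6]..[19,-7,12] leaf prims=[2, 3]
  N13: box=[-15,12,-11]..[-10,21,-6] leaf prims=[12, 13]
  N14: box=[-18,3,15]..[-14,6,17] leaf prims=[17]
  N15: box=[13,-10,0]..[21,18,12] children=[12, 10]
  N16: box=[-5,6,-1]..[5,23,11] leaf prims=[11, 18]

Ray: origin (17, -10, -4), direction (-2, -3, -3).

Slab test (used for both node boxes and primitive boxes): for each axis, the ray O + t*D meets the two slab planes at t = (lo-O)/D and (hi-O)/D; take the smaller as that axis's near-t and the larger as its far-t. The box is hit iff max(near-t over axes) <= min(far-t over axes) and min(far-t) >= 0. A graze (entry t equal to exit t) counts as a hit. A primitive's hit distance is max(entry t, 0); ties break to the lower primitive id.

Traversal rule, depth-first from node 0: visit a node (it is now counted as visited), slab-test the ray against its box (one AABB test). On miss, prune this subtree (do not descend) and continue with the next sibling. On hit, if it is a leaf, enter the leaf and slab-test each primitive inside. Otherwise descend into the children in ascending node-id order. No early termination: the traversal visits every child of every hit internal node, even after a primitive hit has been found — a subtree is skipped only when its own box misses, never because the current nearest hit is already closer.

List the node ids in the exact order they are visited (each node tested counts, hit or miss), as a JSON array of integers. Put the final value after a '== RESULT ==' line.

Trace the traversal:
N0 x:[-7/2,18] y:[-11,10/3] z:[-7,16/3] -> hit [-7/2,10/3], descend [2, 4, 8, 15]
  N2 x:[-7/2,1] y:[-2/3,10/3] z:[-7/3,16/3] -> hit [-2/3,1] leaf, test {P4(miss), P8(miss)}
  N4 x:[6,35/2] y:[-11,-4] z:[-7,13/3] -> miss, prune
  N8 x:[6,18] y:[-2,4/3] z:[-20/3,10/3] -> miss, prune
  N15 x:[-2,2] y:[-28/3,0] z:[-16/3,-4/3] -> miss, prune

5 AABB tests over nodes [0, 2, 4, 8, 15]; 1 leaf entered; closest miss.

== RESULT ==
[0, 2, 4, 8, 15]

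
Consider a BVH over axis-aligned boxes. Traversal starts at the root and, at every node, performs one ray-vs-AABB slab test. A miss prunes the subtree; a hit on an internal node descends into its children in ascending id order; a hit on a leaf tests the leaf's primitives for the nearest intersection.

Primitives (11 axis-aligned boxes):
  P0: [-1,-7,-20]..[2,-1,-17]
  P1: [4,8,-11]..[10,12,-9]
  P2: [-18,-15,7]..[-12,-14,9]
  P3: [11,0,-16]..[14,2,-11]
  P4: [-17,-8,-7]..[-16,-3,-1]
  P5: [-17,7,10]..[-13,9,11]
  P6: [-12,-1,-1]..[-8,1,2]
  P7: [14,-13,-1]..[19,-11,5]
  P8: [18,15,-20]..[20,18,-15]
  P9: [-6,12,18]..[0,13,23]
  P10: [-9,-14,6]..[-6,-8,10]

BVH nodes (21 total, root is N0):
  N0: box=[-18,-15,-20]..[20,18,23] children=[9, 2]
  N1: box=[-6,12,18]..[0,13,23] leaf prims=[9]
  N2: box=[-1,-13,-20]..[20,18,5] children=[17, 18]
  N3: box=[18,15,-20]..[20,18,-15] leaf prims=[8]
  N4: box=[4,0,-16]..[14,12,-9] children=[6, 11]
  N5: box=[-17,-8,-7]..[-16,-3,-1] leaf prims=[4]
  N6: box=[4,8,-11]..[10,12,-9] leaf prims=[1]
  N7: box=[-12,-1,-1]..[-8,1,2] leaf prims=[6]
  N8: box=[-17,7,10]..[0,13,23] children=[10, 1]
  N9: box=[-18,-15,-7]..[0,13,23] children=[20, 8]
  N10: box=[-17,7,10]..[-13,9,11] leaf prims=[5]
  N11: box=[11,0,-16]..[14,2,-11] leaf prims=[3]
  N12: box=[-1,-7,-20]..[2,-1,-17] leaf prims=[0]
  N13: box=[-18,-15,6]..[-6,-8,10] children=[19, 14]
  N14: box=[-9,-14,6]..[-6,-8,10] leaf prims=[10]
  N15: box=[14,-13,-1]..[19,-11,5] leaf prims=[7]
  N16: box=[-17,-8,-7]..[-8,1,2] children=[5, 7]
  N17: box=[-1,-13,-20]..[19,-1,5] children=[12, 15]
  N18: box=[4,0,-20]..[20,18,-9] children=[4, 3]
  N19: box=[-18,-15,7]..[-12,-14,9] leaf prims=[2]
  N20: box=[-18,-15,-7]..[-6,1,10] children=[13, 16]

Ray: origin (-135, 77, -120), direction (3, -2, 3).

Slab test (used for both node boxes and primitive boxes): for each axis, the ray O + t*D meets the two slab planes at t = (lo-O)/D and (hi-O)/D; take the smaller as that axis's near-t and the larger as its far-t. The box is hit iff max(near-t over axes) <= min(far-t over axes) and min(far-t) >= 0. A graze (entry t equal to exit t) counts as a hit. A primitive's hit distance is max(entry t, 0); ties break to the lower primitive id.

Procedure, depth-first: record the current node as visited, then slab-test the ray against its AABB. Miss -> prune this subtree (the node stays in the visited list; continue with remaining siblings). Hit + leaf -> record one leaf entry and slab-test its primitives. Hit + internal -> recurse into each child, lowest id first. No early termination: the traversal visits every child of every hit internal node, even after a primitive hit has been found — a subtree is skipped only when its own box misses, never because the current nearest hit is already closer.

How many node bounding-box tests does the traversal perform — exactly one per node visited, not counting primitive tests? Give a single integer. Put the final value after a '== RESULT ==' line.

Trace the traversal:
N0 x:[39,155/3] y:[59/2,46] z:[100/3,143/3] -> hit [39,46], descend [2, 9]
  N2 x:[134/3,155/3] y:[59/2,45] z:[100/3,125/3] -> miss, prune
  N9 x:[39,45] y:[32,46] z:[113/3,143/3] -> hit [39,45], descend [8, 20]
    N8 x:[118/3,45] y:[32,35] z:[130/3,143/3] -> miss, prune
    N20 x:[39,43] y:[38,46] z:[113/3,130/3] -> hit [39,43], descend [13, 16]
      N13 x:[39,43] y:[85/2,46] z:[42,130/3] -> hit [85/2,43], descend [14, 19]
        N14 x:[42,43] y:[85/2,91/2] z:[42,130/3] -> hit [85/2,43] leaf, test {P10@t=85/2}
        N19 x:[39,41] y:[91/2,46] z:[127/3,43] -> miss, prune
      N16 x:[118/3,127/3] y:[38,85/2] z:[113/3,122/3] -> hit [118/3,122/3], descend [5, 7]
        N5 x:[118/3,119/3] y:[40,85/2] z:[113/3,119/3] -> miss, prune
        N7 x:[41,127/3] y:[38,39] z:[119/3,122/3] -> miss, prune

Summary -> nodes [0, 2, 9, 8, 20, 13, 14, 19, 16, 5, 7]; box-tests=11; leaf-entries=1; first=P10

== RESULT ==
11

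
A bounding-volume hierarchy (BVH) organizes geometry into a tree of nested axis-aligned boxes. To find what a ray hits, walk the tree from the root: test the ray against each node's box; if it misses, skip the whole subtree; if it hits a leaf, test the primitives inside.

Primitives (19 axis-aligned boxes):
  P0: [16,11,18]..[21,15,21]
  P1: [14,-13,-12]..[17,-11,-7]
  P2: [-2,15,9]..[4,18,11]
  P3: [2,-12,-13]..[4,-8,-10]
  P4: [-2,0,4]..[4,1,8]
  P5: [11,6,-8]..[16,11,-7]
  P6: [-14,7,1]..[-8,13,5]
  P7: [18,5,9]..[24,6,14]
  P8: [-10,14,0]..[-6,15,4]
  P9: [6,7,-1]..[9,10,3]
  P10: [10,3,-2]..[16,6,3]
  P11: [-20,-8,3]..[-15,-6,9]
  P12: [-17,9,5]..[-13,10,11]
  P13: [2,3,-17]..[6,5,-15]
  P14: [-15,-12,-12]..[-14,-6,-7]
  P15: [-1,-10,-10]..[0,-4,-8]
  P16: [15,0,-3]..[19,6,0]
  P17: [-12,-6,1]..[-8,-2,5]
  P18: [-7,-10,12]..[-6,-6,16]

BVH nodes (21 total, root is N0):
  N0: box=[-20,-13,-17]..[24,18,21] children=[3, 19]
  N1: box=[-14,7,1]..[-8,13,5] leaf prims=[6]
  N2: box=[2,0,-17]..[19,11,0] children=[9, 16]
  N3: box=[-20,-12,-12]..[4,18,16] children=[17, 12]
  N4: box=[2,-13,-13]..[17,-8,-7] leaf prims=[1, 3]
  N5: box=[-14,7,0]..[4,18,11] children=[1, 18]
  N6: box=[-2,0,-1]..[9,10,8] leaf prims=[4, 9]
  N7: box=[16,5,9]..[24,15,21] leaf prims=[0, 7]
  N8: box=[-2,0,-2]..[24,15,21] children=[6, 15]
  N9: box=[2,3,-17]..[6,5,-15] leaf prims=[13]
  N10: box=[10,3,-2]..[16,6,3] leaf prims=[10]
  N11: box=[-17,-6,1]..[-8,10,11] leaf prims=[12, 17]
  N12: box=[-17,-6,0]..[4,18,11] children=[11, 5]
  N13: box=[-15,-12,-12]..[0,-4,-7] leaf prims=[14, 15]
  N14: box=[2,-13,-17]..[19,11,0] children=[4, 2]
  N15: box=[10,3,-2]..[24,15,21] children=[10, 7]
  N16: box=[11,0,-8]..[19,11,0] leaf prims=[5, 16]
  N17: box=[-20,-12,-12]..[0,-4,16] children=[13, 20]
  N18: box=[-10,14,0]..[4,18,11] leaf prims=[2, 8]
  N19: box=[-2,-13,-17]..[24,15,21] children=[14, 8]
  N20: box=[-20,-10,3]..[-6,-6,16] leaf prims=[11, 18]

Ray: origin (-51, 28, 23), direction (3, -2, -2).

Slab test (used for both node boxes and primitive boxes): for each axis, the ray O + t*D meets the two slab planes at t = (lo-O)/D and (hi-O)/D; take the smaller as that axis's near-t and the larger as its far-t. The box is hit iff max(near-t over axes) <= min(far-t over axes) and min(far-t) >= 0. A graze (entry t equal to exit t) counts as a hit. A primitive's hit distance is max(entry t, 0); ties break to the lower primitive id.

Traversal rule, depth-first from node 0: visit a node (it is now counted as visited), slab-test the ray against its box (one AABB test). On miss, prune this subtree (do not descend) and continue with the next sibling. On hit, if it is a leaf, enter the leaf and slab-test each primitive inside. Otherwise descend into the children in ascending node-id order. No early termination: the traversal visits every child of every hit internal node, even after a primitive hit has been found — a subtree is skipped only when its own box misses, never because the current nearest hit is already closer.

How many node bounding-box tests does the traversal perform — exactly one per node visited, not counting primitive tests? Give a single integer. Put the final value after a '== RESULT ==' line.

Walk:
N0 x:[31/3,25] y:[5,41/2] z:[1,20] -> hit [31/3,20], descend [3, 19]
  N3 x:[31/3,55/3] y:[5,20] z:[7/2,35/2] -> hit [31/3,35/2], descend [12, 17]
    N12 x:[34/3,55/3] y:[5,17] z:[6,23/2] -> hit [34/3,23/2], descend [5, 11]
      N5 x:[37/3,55/3] y:[5,21/2] z:[6,23/2] -> miss, prune
      N11 x:[34/3,43/3] y:[9,17] z:[6,11] -> miss, prune
    N17 x:[31/3,17] y:[16,20] z:[7/2,35/2] -> hit [16,17], descend [13, 20]
      N13 x:[12,17] y:[16,20] z:[15,35/2] -> hit [16,17] leaf, test {P14(miss), P15(miss)}
      N20 x:[31/3,15] y:[17,19] z:[7/2,10] -> miss, prune
  N19 x:[49/3,25] y:[13/2,41/2] z:[1,20] -> hit [49/3,20], descend [8, 14]
    N8 x:[49/3,25] y:[13/2,14] z:[1,25/2] -> miss, prune
    N14 x:[53/3,70/3] y:[17/2,41/2] z:[23/2,20] -> hit [53/3,20], descend [2, 4]
      N2 x:[53/3,70/3] y:[17/2,14] z:[23/2,20] -> miss, prune
      N4 x:[53/3,68/3] y:[18,41/2] z:[15,18] -> hit [18,18] leaf, test {P1(miss), P3@t=18}

Visited [0, 3, 12, 5, 11, 17, 13, 20, 19, 8, 14, 2, 4]. Tests: 13 box, 2 leaf. Nearest: P3.

== RESULT ==
13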